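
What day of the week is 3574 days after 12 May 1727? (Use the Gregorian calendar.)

Friday

May 12, 1727 is a Monday.
3574 mod 7 = 4, so 3574 days after a Monday is Monday + 4 = Friday.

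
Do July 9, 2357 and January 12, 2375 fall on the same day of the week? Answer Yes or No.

From Jul 9, 2357 to Jan 12, 2375 is 6396 days.
6396 mod 7 = 5, so they are different weekdays.
(Jul 9, 2357 is a Tuesday; Jan 12, 2375 is a Sunday.)

No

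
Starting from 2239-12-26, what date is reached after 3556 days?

+366 (one year; includes Feb 29, 2240) → Dec 26, 2240 (3190 left).
+365 (one year) → Dec 26, 2241 (2825 left).
+365 (one year) → Dec 26, 2242 (2460 left).
+365 (one year) → Dec 26, 2243 (2095 left).
+366 (one year; includes Feb 29, 2244) → Dec 26, 2244 (1729 left).
+365 (one year) → Dec 26, 2245 (1364 left).
+365 (one year) → Dec 26, 2246 (999 left).
+365 (one year) → Dec 26, 2247 (634 left).
+366 (one year; includes Feb 29, 2248) → Dec 26, 2248 (268 left).
Dec has 31 days: +6 → Jan 1, 2249 (262 left).
Jan has 31 days: +31 → Feb 1, 2249 (231 left).
Feb has 28 days: +28 → Mar 1, 2249 (203 left).
Mar has 31 days: +31 → Apr 1, 2249 (172 left).
Apr has 30 days: +30 → May 1, 2249 (142 left).
May has 31 days: +31 → Jun 1, 2249 (111 left).
Jun has 30 days: +30 → Jul 1, 2249 (81 left).
Jul has 31 days: +31 → Aug 1, 2249 (50 left).
Aug has 31 days: +31 → Sep 1, 2249 (19 left).
+19 → Sep 20, 2249.

September 20, 2249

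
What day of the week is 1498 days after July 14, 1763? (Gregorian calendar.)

Thursday

First find the weekday of Jul 14, 1763. Doomsday rule: the anchor day for the 1700s is Sunday. For year 63: 63÷12 = 5 r 3, and 3÷4 = 0, so 5+3+0 = 8.
Sunday + 8 ≡ Monday — that's 1763's doomsday.
In July the doomsday date is Jul 11.
Jul 14 is 3 days after Jul 11; 3 mod 7 = 3, so Monday + 3 = Thursday.
1498 mod 7 = 0, so 1498 days after a Thursday is Thursday + 0 = Thursday.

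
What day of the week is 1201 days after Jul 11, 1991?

First find the weekday of Jul 11, 1991. Doomsday rule: the anchor day for the 1900s is Wednesday. For year 91: 91÷12 = 7 r 7, and 7÷4 = 1, so 7+7+1 = 15.
Wednesday + 15 ≡ Thursday — that's 1991's doomsday.
In July the doomsday date is Jul 11.
Jul 11 is the doomsday itself: Thursday.
1201 mod 7 = 4, so 1201 days after a Thursday is Thursday + 4 = Monday.

Monday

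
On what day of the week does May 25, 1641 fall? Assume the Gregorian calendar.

Doomsday rule: the anchor day for the 1600s is Tuesday. For year 41: 41÷12 = 3 r 5, and 5÷4 = 1, so 3+5+1 = 9.
Tuesday + 9 ≡ Thursday — that's 1641's doomsday.
In May the doomsday date is May 9.
May 25 is 16 days after May 9; 16 mod 7 = 2, so Thursday + 2 = Saturday.

Saturday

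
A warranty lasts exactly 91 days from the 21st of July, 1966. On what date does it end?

October 20, 1966

Jul has 31 days: +11 → Aug 1, 1966 (80 left).
Aug has 31 days: +31 → Sep 1, 1966 (49 left).
Sep has 30 days: +30 → Oct 1, 1966 (19 left).
+19 → Oct 20, 1966.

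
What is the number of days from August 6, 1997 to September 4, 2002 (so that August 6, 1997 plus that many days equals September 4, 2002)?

Aug 6, 1997 → Aug 6, 1998: 365 days.
Aug 6, 1998 → Aug 6, 1999: 365 days.
Aug 6, 1999 → Aug 6, 2000: 366 days (Feb 29, 2000 is in that span).
Aug 6, 2000 → Aug 6, 2001: 365 days.
Aug 6, 2001 → Sep 6, 2001: 31 days (August has 31).
Sep 6, 2001 → Oct 6, 2001: 30 days (September has 30).
Oct 6, 2001 → Nov 6, 2001: 31 days (October has 31).
Nov 6, 2001 → Dec 6, 2001: 30 days (November has 30).
Dec 6, 2001 → Jan 6, 2002: 31 days (December has 31).
Jan 6, 2002 → Feb 6, 2002: 31 days (January has 31).
Feb 6, 2002 → Mar 6, 2002: 28 days (February has 28).
Mar 6, 2002 → Apr 6, 2002: 31 days (March has 31).
Apr 6, 2002 → May 6, 2002: 30 days (April has 30).
May 6, 2002 → Jun 6, 2002: 31 days (May has 31).
Jun 6, 2002 → Jul 6, 2002: 30 days (June has 30).
Jul 6, 2002 → Aug 6, 2002: 31 days (July has 31).
Aug 6, 2002 → Sep 4, 2002: 29 days.
Total: 1855 days.

1855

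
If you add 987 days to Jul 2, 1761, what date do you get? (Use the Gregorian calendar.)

+365 (one year) → Jul 2, 1762 (622 left).
+365 (one year) → Jul 2, 1763 (257 left).
Jul has 31 days: +30 → Aug 1, 1763 (227 left).
Aug has 31 days: +31 → Sep 1, 1763 (196 left).
Sep has 30 days: +30 → Oct 1, 1763 (166 left).
Oct has 31 days: +31 → Nov 1, 1763 (135 left).
Nov has 30 days: +30 → Dec 1, 1763 (105 left).
Dec has 31 days: +31 → Jan 1, 1764 (74 left).
Jan has 31 days: +31 → Feb 1, 1764 (43 left).
Feb has 29 days: +29 → Mar 1, 1764 (14 left).
+14 → Mar 15, 1764.

March 15, 1764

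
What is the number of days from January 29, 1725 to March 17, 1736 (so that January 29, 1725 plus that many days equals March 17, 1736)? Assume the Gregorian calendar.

4065

Jan 29, 1725 → Jan 29, 1726: 365 days.
Jan 29, 1726 → Jan 29, 1727: 365 days.
Jan 29, 1727 → Jan 29, 1728: 365 days.
Jan 29, 1728 → Jan 29, 1729: 366 days (Feb 29, 1728 is in that span).
Jan 29, 1729 → Jan 29, 1730: 365 days.
Jan 29, 1730 → Jan 29, 1731: 365 days.
Jan 29, 1731 → Jan 29, 1732: 365 days.
Jan 29, 1732 → Jan 29, 1733: 366 days (Feb 29, 1732 is in that span).
Jan 29, 1733 → Jan 29, 1734: 365 days.
Jan 29, 1734 → Jan 29, 1735: 365 days.
Jan 29, 1735 → Jan 29, 1736: 365 days.
Jan 29, 1736 → Feb 29, 1736: 31 days (January has 31).
Feb 29, 1736 → Mar 17, 1736: 17 days.
Total: 4065 days.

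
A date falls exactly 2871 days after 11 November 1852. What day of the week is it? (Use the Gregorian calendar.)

First find the weekday of Nov 11, 1852. Doomsday rule: the anchor day for the 1800s is Friday. For year 52: 52÷12 = 4 r 4, and 4÷4 = 1, so 4+4+1 = 9.
Friday + 9 ≡ Sunday — that's 1852's doomsday.
In November the doomsday date is Nov 7.
Nov 11 is 4 days after Nov 7; 4 mod 7 = 4, so Sunday + 4 = Thursday.
2871 mod 7 = 1, so 2871 days after a Thursday is Thursday + 1 = Friday.

Friday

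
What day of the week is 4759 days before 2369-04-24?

Friday

Apr 24, 2369 is a Thursday.
4759 mod 7 = 6, so 4759 days before a Thursday is Thursday − 6 = Friday.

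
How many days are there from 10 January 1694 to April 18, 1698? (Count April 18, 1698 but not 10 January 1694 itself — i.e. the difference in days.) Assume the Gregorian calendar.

1559

Jan 10, 1694 → Jan 10, 1695: 365 days.
Jan 10, 1695 → Jan 10, 1696: 365 days.
Jan 10, 1696 → Jan 10, 1697: 366 days (Feb 29, 1696 is in that span).
Jan 10, 1697 → Jan 10, 1698: 365 days.
Jan 10, 1698 → Feb 10, 1698: 31 days (January has 31).
Feb 10, 1698 → Mar 10, 1698: 28 days (February has 28).
Mar 10, 1698 → Apr 10, 1698: 31 days (March has 31).
Apr 10, 1698 → Apr 18, 1698: 8 days.
Total: 1559 days.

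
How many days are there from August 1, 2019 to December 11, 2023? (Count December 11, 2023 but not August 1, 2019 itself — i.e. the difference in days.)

1593

Aug 1, 2019 → Aug 1, 2020: 366 days (Feb 29, 2020 is in that span).
Aug 1, 2020 → Aug 1, 2021: 365 days.
Aug 1, 2021 → Aug 1, 2022: 365 days.
Aug 1, 2022 → Aug 1, 2023: 365 days.
Aug 1, 2023 → Sep 1, 2023: 31 days (August has 31).
Sep 1, 2023 → Oct 1, 2023: 30 days (September has 30).
Oct 1, 2023 → Nov 1, 2023: 31 days (October has 31).
Nov 1, 2023 → Dec 1, 2023: 30 days (November has 30).
Dec 1, 2023 → Dec 11, 2023: 10 days.
Total: 1593 days.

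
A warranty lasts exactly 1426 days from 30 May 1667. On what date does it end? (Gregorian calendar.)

April 25, 1671

+366 (one year; includes Feb 29, 1668) → May 30, 1668 (1060 left).
+365 (one year) → May 30, 1669 (695 left).
+365 (one year) → May 30, 1670 (330 left).
May has 31 days: +2 → Jun 1, 1670 (328 left).
Jun has 30 days: +30 → Jul 1, 1670 (298 left).
Jul has 31 days: +31 → Aug 1, 1670 (267 left).
Aug has 31 days: +31 → Sep 1, 1670 (236 left).
Sep has 30 days: +30 → Oct 1, 1670 (206 left).
Oct has 31 days: +31 → Nov 1, 1670 (175 left).
Nov has 30 days: +30 → Dec 1, 1670 (145 left).
Dec has 31 days: +31 → Jan 1, 1671 (114 left).
Jan has 31 days: +31 → Feb 1, 1671 (83 left).
Feb has 28 days: +28 → Mar 1, 1671 (55 left).
Mar has 31 days: +31 → Apr 1, 1671 (24 left).
+24 → Apr 25, 1671.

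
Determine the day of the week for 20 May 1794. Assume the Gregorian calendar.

Doomsday rule: the anchor day for the 1700s is Sunday. For year 94: 94÷12 = 7 r 10, and 10÷4 = 2, so 7+10+2 = 19.
Sunday + 19 ≡ Friday — that's 1794's doomsday.
In May the doomsday date is May 9.
May 20 is 11 days after May 9; 11 mod 7 = 4, so Friday + 4 = Tuesday.

Tuesday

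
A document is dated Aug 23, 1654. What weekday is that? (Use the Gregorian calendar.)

Doomsday rule: the anchor day for the 1600s is Tuesday. For year 54: 54÷12 = 4 r 6, and 6÷4 = 1, so 4+6+1 = 11.
Tuesday + 11 ≡ Saturday — that's 1654's doomsday.
In August the doomsday date is Aug 8.
Aug 23 is 15 days after Aug 8; 15 mod 7 = 1, so Saturday + 1 = Sunday.

Sunday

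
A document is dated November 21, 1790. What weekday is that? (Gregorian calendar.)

Sunday

Doomsday rule: the anchor day for the 1700s is Sunday. For year 90: 90÷12 = 7 r 6, and 6÷4 = 1, so 7+6+1 = 14.
Sunday + 14 ≡ Sunday — that's 1790's doomsday.
In November the doomsday date is Nov 7.
Nov 21 is 14 days after Nov 7; 14 mod 7 = 0, so Sunday + 0 = Sunday.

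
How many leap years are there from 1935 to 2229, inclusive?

Multiples of 4 in [1935,2229]: 74.
Of those, multiples of 100: 3 (not leap unless ÷400).
Multiples of 400: 1.
Leap years = 74 − 3 + 1 = 72.

72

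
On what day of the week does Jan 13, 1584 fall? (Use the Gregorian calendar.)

Doomsday rule: the anchor day for the 1500s is Wednesday. For year 84: 84÷12 = 7 r 0, and 0÷4 = 0, so 7+0+0 = 7.
Wednesday + 7 ≡ Wednesday — that's 1584's doomsday.
In January the doomsday date is Jan 4 (1584 is a leap year (divisible by 4)).
Jan 13 is 9 days after Jan 4; 9 mod 7 = 2, so Wednesday + 2 = Friday.

Friday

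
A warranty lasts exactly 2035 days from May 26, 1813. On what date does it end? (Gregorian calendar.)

December 21, 1818

+365 (one year) → May 26, 1814 (1670 left).
+365 (one year) → May 26, 1815 (1305 left).
+366 (one year; includes Feb 29, 1816) → May 26, 1816 (939 left).
+365 (one year) → May 26, 1817 (574 left).
+365 (one year) → May 26, 1818 (209 left).
May has 31 days: +6 → Jun 1, 1818 (203 left).
Jun has 30 days: +30 → Jul 1, 1818 (173 left).
Jul has 31 days: +31 → Aug 1, 1818 (142 left).
Aug has 31 days: +31 → Sep 1, 1818 (111 left).
Sep has 30 days: +30 → Oct 1, 1818 (81 left).
Oct has 31 days: +31 → Nov 1, 1818 (50 left).
Nov has 30 days: +30 → Dec 1, 1818 (20 left).
+20 → Dec 21, 1818.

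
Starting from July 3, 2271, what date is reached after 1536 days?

September 16, 2275

+366 (one year; includes Feb 29, 2272) → Jul 3, 2272 (1170 left).
+365 (one year) → Jul 3, 2273 (805 left).
+365 (one year) → Jul 3, 2274 (440 left).
+365 (one year) → Jul 3, 2275 (75 left).
Jul has 31 days: +29 → Aug 1, 2275 (46 left).
Aug has 31 days: +31 → Sep 1, 2275 (15 left).
+15 → Sep 16, 2275.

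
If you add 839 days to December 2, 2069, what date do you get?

March 20, 2072

+365 (one year) → Dec 2, 2070 (474 left).
+365 (one year) → Dec 2, 2071 (109 left).
Dec has 31 days: +30 → Jan 1, 2072 (79 left).
Jan has 31 days: +31 → Feb 1, 2072 (48 left).
Feb has 29 days: +29 → Mar 1, 2072 (19 left).
+19 → Mar 20, 2072.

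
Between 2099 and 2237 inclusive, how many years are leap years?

33

Multiples of 4 in [2099,2237]: 35.
Of those, multiples of 100: 2 (not leap unless ÷400).
Multiples of 400: 0.
Leap years = 35 − 2 + 0 = 33.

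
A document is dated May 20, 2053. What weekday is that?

Doomsday rule: the anchor day for the 2000s is Tuesday. For year 53: 53÷12 = 4 r 5, and 5÷4 = 1, so 4+5+1 = 10.
Tuesday + 10 ≡ Friday — that's 2053's doomsday.
In May the doomsday date is May 9.
May 20 is 11 days after May 9; 11 mod 7 = 4, so Friday + 4 = Tuesday.

Tuesday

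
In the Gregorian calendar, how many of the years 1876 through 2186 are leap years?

76

Multiples of 4 in [1876,2186]: 78.
Of those, multiples of 100: 3 (not leap unless ÷400).
Multiples of 400: 1.
Leap years = 78 − 3 + 1 = 76.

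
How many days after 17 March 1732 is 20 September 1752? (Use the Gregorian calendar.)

Mar 17, 1732 → Mar 17, 1733: 365 days.
Mar 17, 1733 → Mar 17, 1734: 365 days.
Mar 17, 1734 → Mar 17, 1735: 365 days.
Mar 17, 1735 → Mar 17, 1736: 366 days (Feb 29, 1736 is in that span).
Mar 17, 1736 → Mar 17, 1737: 365 days.
Mar 17, 1737 → Mar 17, 1738: 365 days.
Mar 17, 1738 → Mar 17, 1739: 365 days.
Mar 17, 1739 → Mar 17, 1740: 366 days (Feb 29, 1740 is in that span).
Mar 17, 1740 → Mar 17, 1741: 365 days.
Mar 17, 1741 → Mar 17, 1742: 365 days.
Mar 17, 1742 → Mar 17, 1743: 365 days.
Mar 17, 1743 → Mar 17, 1744: 366 days (Feb 29, 1744 is in that span).
Mar 17, 1744 → Mar 17, 1745: 365 days.
Mar 17, 1745 → Mar 17, 1746: 365 days.
Mar 17, 1746 → Mar 17, 1747: 365 days.
Mar 17, 1747 → Mar 17, 1748: 366 days (Feb 29, 1748 is in that span).
Mar 17, 1748 → Mar 17, 1749: 365 days.
Mar 17, 1749 → Mar 17, 1750: 365 days.
Mar 17, 1750 → Mar 17, 1751: 365 days.
Mar 17, 1751 → Mar 17, 1752: 366 days (Feb 29, 1752 is in that span).
Mar 17, 1752 → Apr 17, 1752: 31 days (March has 31).
Apr 17, 1752 → May 17, 1752: 30 days (April has 30).
May 17, 1752 → Jun 17, 1752: 31 days (May has 31).
Jun 17, 1752 → Jul 17, 1752: 30 days (June has 30).
Jul 17, 1752 → Aug 17, 1752: 31 days (July has 31).
Aug 17, 1752 → Sep 17, 1752: 31 days (August has 31).
Sep 17, 1752 → Sep 20, 1752: 3 days.
Total: 7492 days.

7492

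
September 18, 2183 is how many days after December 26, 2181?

631

Dec 26, 2181 → Dec 26, 2182: 365 days.
Dec 26, 2182 → Jan 26, 2183: 31 days (December has 31).
Jan 26, 2183 → Feb 26, 2183: 31 days (January has 31).
Feb 26, 2183 → Mar 26, 2183: 28 days (February has 28).
Mar 26, 2183 → Apr 26, 2183: 31 days (March has 31).
Apr 26, 2183 → May 26, 2183: 30 days (April has 30).
May 26, 2183 → Jun 26, 2183: 31 days (May has 31).
Jun 26, 2183 → Jul 26, 2183: 30 days (June has 30).
Jul 26, 2183 → Aug 26, 2183: 31 days (July has 31).
Aug 26, 2183 → Sep 18, 2183: 23 days.
Total: 631 days.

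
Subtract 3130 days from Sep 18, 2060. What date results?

−366 (one year; includes Feb 29, 2060) → Sep 18, 2059 (2764 left).
−365 (one year) → Sep 18, 2058 (2399 left).
−365 (one year) → Sep 18, 2057 (2034 left).
−365 (one year) → Sep 18, 2056 (1669 left).
−366 (one year; includes Feb 29, 2056) → Sep 18, 2055 (1303 left).
−365 (one year) → Sep 18, 2054 (938 left).
−365 (one year) → Sep 18, 2053 (573 left).
−365 (one year) → Sep 18, 2052 (208 left).
−18 → Aug 31, 2052 (end of Aug, 31 days; 190 left).
−31 → Jul 31, 2052 (end of Jul, 31 days; 159 left).
−31 → Jun 30, 2052 (end of Jun, 30 days; 128 left).
−30 → May 31, 2052 (end of May, 31 days; 98 left).
−31 → Apr 30, 2052 (end of Apr, 30 days; 67 left).
−30 → Mar 31, 2052 (end of Mar, 31 days; 37 left).
−31 → Feb 29, 2052 (end of Feb, 29 days; 6 left).
−6 → Feb 23, 2052.

February 23, 2052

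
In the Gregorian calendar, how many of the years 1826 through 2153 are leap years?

Multiples of 4 in [1826,2153]: 82.
Of those, multiples of 100: 3 (not leap unless ÷400).
Multiples of 400: 1.
Leap years = 82 − 3 + 1 = 80.

80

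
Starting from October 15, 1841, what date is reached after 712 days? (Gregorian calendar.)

+365 (one year) → Oct 15, 1842 (347 left).
Oct has 31 days: +17 → Nov 1, 1842 (330 left).
Nov has 30 days: +30 → Dec 1, 1842 (300 left).
Dec has 31 days: +31 → Jan 1, 1843 (269 left).
Jan has 31 days: +31 → Feb 1, 1843 (238 left).
Feb has 28 days: +28 → Mar 1, 1843 (210 left).
Mar has 31 days: +31 → Apr 1, 1843 (179 left).
Apr has 30 days: +30 → May 1, 1843 (149 left).
May has 31 days: +31 → Jun 1, 1843 (118 left).
Jun has 30 days: +30 → Jul 1, 1843 (88 left).
Jul has 31 days: +31 → Aug 1, 1843 (57 left).
Aug has 31 days: +31 → Sep 1, 1843 (26 left).
+26 → Sep 27, 1843.

September 27, 1843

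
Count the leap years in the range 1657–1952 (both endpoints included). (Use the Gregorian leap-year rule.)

71

Multiples of 4 in [1657,1952]: 74.
Of those, multiples of 100: 3 (not leap unless ÷400).
Multiples of 400: 0.
Leap years = 74 − 3 + 0 = 71.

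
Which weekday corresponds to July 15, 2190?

Thursday

Doomsday rule: the anchor day for the 2100s is Sunday. For year 90: 90÷12 = 7 r 6, and 6÷4 = 1, so 7+6+1 = 14.
Sunday + 14 ≡ Sunday — that's 2190's doomsday.
In July the doomsday date is Jul 11.
Jul 15 is 4 days after Jul 11; 4 mod 7 = 4, so Sunday + 4 = Thursday.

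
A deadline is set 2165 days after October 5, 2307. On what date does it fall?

+366 (one year; includes Feb 29, 2308) → Oct 5, 2308 (1799 left).
+365 (one year) → Oct 5, 2309 (1434 left).
+365 (one year) → Oct 5, 2310 (1069 left).
+365 (one year) → Oct 5, 2311 (704 left).
+366 (one year; includes Feb 29, 2312) → Oct 5, 2312 (338 left).
Oct has 31 days: +27 → Nov 1, 2312 (311 left).
Nov has 30 days: +30 → Dec 1, 2312 (281 left).
Dec has 31 days: +31 → Jan 1, 2313 (250 left).
Jan has 31 days: +31 → Feb 1, 2313 (219 left).
Feb has 28 days: +28 → Mar 1, 2313 (191 left).
Mar has 31 days: +31 → Apr 1, 2313 (160 left).
Apr has 30 days: +30 → May 1, 2313 (130 left).
May has 31 days: +31 → Jun 1, 2313 (99 left).
Jun has 30 days: +30 → Jul 1, 2313 (69 left).
Jul has 31 days: +31 → Aug 1, 2313 (38 left).
Aug has 31 days: +31 → Sep 1, 2313 (7 left).
+7 → Sep 8, 2313.

September 8, 2313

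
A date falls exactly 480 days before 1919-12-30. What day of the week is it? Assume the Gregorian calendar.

First find the weekday of Dec 30, 1919. Doomsday rule: the anchor day for the 1900s is Wednesday. For year 19: 19÷12 = 1 r 7, and 7÷4 = 1, so 1+7+1 = 9.
Wednesday + 9 ≡ Friday — that's 1919's doomsday.
In December the doomsday date is Dec 12.
Dec 30 is 18 days after Dec 12; 18 mod 7 = 4, so Friday + 4 = Tuesday.
480 mod 7 = 4, so 480 days before a Tuesday is Tuesday − 4 = Friday.

Friday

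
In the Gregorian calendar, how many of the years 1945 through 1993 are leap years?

Multiples of 4 in [1945,1993]: 12.
Of those, multiples of 100: 0 (not leap unless ÷400).
Multiples of 400: 0.
Leap years = 12 − 0 + 0 = 12.

12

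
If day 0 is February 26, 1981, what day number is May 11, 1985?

Feb 26, 1981 → Feb 26, 1982: 365 days.
Feb 26, 1982 → Feb 26, 1983: 365 days.
Feb 26, 1983 → Feb 26, 1984: 365 days.
Feb 26, 1984 → Feb 26, 1985: 366 days (Feb 29, 1984 is in that span).
Feb 26, 1985 → Mar 26, 1985: 28 days (February has 28).
Mar 26, 1985 → Apr 26, 1985: 31 days (March has 31).
Apr 26, 1985 → May 11, 1985: 15 days.
Total: 1535 days.

1535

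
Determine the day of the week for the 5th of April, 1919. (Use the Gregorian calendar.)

Doomsday rule: the anchor day for the 1900s is Wednesday. For year 19: 19÷12 = 1 r 7, and 7÷4 = 1, so 1+7+1 = 9.
Wednesday + 9 ≡ Friday — that's 1919's doomsday.
In April the doomsday date is Apr 4.
Apr 5 is 1 day after Apr 4; 1 mod 7 = 1, so Friday + 1 = Saturday.

Saturday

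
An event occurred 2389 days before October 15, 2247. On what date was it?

−365 (one year) → Oct 15, 2246 (2024 left).
−365 (one year) → Oct 15, 2245 (1659 left).
−365 (one year) → Oct 15, 2244 (1294 left).
−366 (one year; includes Feb 29, 2244) → Oct 15, 2243 (928 left).
−365 (one year) → Oct 15, 2242 (563 left).
−365 (one year) → Oct 15, 2241 (198 left).
−15 → Sep 30, 2241 (end of Sep, 30 days; 183 left).
−30 → Aug 31, 2241 (end of Aug, 31 days; 153 left).
−31 → Jul 31, 2241 (end of Jul, 31 days; 122 left).
−31 → Jun 30, 2241 (end of Jun, 30 days; 91 left).
−30 → May 31, 2241 (end of May, 31 days; 61 left).
−31 → Apr 30, 2241 (end of Apr, 30 days; 30 left).
−30 → Mar 31, 2241 (end of Mar, 31 days; 0 left).

March 31, 2241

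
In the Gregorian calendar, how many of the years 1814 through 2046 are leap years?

Multiples of 4 in [1814,2046]: 58.
Of those, multiples of 100: 2 (not leap unless ÷400).
Multiples of 400: 1.
Leap years = 58 − 2 + 1 = 57.

57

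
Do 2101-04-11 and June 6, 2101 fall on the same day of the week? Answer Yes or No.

Yes

From Apr 11, 2101 to Jun 6, 2101 is 56 days.
56 mod 7 = 0, so they are the same weekday.
(Apr 11, 2101 is a Monday; Jun 6, 2101 is a Monday.)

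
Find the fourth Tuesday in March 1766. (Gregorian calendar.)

March 1, 1766 is a Saturday.
The first Tuesday is therefore March 4 (3 days later).
The fourth Tuesday is 4 + 3×7 = March 25.

March 25, 1766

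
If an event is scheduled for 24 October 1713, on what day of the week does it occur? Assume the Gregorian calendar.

Tuesday

Doomsday rule: the anchor day for the 1700s is Sunday. For year 13: 13÷12 = 1 r 1, and 1÷4 = 0, so 1+1+0 = 2.
Sunday + 2 ≡ Tuesday — that's 1713's doomsday.
In October the doomsday date is Oct 10.
Oct 24 is 14 days after Oct 10; 14 mod 7 = 0, so Tuesday + 0 = Tuesday.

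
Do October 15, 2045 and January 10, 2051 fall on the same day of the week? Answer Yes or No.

From Oct 15, 2045 to Jan 10, 2051 is 1913 days.
1913 mod 7 = 2, so they are different weekdays.
(Oct 15, 2045 is a Sunday; Jan 10, 2051 is a Tuesday.)

No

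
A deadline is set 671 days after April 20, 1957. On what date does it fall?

February 20, 1959

+365 (one year) → Apr 20, 1958 (306 left).
Apr has 30 days: +11 → May 1, 1958 (295 left).
May has 31 days: +31 → Jun 1, 1958 (264 left).
Jun has 30 days: +30 → Jul 1, 1958 (234 left).
Jul has 31 days: +31 → Aug 1, 1958 (203 left).
Aug has 31 days: +31 → Sep 1, 1958 (172 left).
Sep has 30 days: +30 → Oct 1, 1958 (142 left).
Oct has 31 days: +31 → Nov 1, 1958 (111 left).
Nov has 30 days: +30 → Dec 1, 1958 (81 left).
Dec has 31 days: +31 → Jan 1, 1959 (50 left).
Jan has 31 days: +31 → Feb 1, 1959 (19 left).
+19 → Feb 20, 1959.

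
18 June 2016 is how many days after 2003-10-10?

Oct 10, 2003 → Oct 10, 2004: 366 days (Feb 29, 2004 is in that span).
Oct 10, 2004 → Oct 10, 2005: 365 days.
Oct 10, 2005 → Oct 10, 2006: 365 days.
Oct 10, 2006 → Oct 10, 2007: 365 days.
Oct 10, 2007 → Oct 10, 2008: 366 days (Feb 29, 2008 is in that span).
Oct 10, 2008 → Oct 10, 2009: 365 days.
Oct 10, 2009 → Oct 10, 2010: 365 days.
Oct 10, 2010 → Oct 10, 2011: 365 days.
Oct 10, 2011 → Oct 10, 2012: 366 days (Feb 29, 2012 is in that span).
Oct 10, 2012 → Oct 10, 2013: 365 days.
Oct 10, 2013 → Oct 10, 2014: 365 days.
Oct 10, 2014 → Oct 10, 2015: 365 days.
Oct 10, 2015 → Nov 10, 2015: 31 days (October has 31).
Nov 10, 2015 → Dec 10, 2015: 30 days (November has 30).
Dec 10, 2015 → Jan 10, 2016: 31 days (December has 31).
Jan 10, 2016 → Feb 10, 2016: 31 days (January has 31).
Feb 10, 2016 → Mar 10, 2016: 29 days (February has 29).
Mar 10, 2016 → Apr 10, 2016: 31 days (March has 31).
Apr 10, 2016 → May 10, 2016: 30 days (April has 30).
May 10, 2016 → Jun 10, 2016: 31 days (May has 31).
Jun 10, 2016 → Jun 18, 2016: 8 days.
Total: 4635 days.

4635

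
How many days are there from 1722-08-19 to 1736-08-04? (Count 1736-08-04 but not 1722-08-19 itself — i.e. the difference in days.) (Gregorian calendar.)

Aug 19, 1722 → Aug 19, 1723: 365 days.
Aug 19, 1723 → Aug 19, 1724: 366 days (Feb 29, 1724 is in that span).
Aug 19, 1724 → Aug 19, 1725: 365 days.
Aug 19, 1725 → Aug 19, 1726: 365 days.
Aug 19, 1726 → Aug 19, 1727: 365 days.
Aug 19, 1727 → Aug 19, 1728: 366 days (Feb 29, 1728 is in that span).
Aug 19, 1728 → Aug 19, 1729: 365 days.
Aug 19, 1729 → Aug 19, 1730: 365 days.
Aug 19, 1730 → Aug 19, 1731: 365 days.
Aug 19, 1731 → Aug 19, 1732: 366 days (Feb 29, 1732 is in that span).
Aug 19, 1732 → Aug 19, 1733: 365 days.
Aug 19, 1733 → Aug 19, 1734: 365 days.
Aug 19, 1734 → Aug 19, 1735: 365 days.
Aug 19, 1735 → Sep 19, 1735: 31 days (August has 31).
Sep 19, 1735 → Oct 19, 1735: 30 days (September has 30).
Oct 19, 1735 → Nov 19, 1735: 31 days (October has 31).
Nov 19, 1735 → Dec 19, 1735: 30 days (November has 30).
Dec 19, 1735 → Jan 19, 1736: 31 days (December has 31).
Jan 19, 1736 → Feb 19, 1736: 31 days (January has 31).
Feb 19, 1736 → Mar 19, 1736: 29 days (February has 29).
Mar 19, 1736 → Apr 19, 1736: 31 days (March has 31).
Apr 19, 1736 → May 19, 1736: 30 days (April has 30).
May 19, 1736 → Jun 19, 1736: 31 days (May has 31).
Jun 19, 1736 → Jul 19, 1736: 30 days (June has 30).
Jul 19, 1736 → Aug 4, 1736: 16 days.
Total: 5099 days.

5099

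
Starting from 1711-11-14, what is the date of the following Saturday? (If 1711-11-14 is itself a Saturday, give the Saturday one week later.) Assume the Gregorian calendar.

Nov 14, 1711 is a Saturday.
From Saturday to the next Saturday is 7 days.
Nov 14, 1711 + 7 = Nov 21, 1711.

November 21, 1711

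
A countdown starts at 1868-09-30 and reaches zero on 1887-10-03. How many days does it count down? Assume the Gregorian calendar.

Sep 30, 1868 → Sep 30, 1869: 365 days.
Sep 30, 1869 → Sep 30, 1870: 365 days.
Sep 30, 1870 → Sep 30, 1871: 365 days.
Sep 30, 1871 → Sep 30, 1872: 366 days (Feb 29, 1872 is in that span).
Sep 30, 1872 → Sep 30, 1873: 365 days.
Sep 30, 1873 → Sep 30, 1874: 365 days.
Sep 30, 1874 → Sep 30, 1875: 365 days.
Sep 30, 1875 → Sep 30, 1876: 366 days (Feb 29, 1876 is in that span).
Sep 30, 1876 → Sep 30, 1877: 365 days.
Sep 30, 1877 → Sep 30, 1878: 365 days.
Sep 30, 1878 → Sep 30, 1879: 365 days.
Sep 30, 1879 → Sep 30, 1880: 366 days (Feb 29, 1880 is in that span).
Sep 30, 1880 → Sep 30, 1881: 365 days.
Sep 30, 1881 → Sep 30, 1882: 365 days.
Sep 30, 1882 → Sep 30, 1883: 365 days.
Sep 30, 1883 → Sep 30, 1884: 366 days (Feb 29, 1884 is in that span).
Sep 30, 1884 → Sep 30, 1885: 365 days.
Sep 30, 1885 → Sep 30, 1886: 365 days.
Sep 30, 1886 → Oct 30, 1886: 30 days (September has 30).
Oct 30, 1886 → Nov 30, 1886: 31 days (October has 31).
Nov 30, 1886 → Dec 30, 1886: 30 days (November has 30).
Dec 30, 1886 → Jan 30, 1887: 31 days (December has 31).
Jan 30, 1887 → Feb 28, 1887: 29 days (January has 31).
Feb 28, 1887 → Mar 28, 1887: 28 days (February has 28).
Mar 28, 1887 → Apr 28, 1887: 31 days (March has 31).
Apr 28, 1887 → May 28, 1887: 30 days (April has 30).
May 28, 1887 → Jun 28, 1887: 31 days (May has 31).
Jun 28, 1887 → Jul 28, 1887: 30 days (June has 30).
Jul 28, 1887 → Aug 28, 1887: 31 days (July has 31).
Aug 28, 1887 → Sep 28, 1887: 31 days (August has 31).
Sep 28, 1887 → Oct 3, 1887: 5 days.
Total: 6942 days.

6942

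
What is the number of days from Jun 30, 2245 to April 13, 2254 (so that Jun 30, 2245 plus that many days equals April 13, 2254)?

Jun 30, 2245 → Jun 30, 2246: 365 days.
Jun 30, 2246 → Jun 30, 2247: 365 days.
Jun 30, 2247 → Jun 30, 2248: 366 days (Feb 29, 2248 is in that span).
Jun 30, 2248 → Jun 30, 2249: 365 days.
Jun 30, 2249 → Jun 30, 2250: 365 days.
Jun 30, 2250 → Jun 30, 2251: 365 days.
Jun 30, 2251 → Jun 30, 2252: 366 days (Feb 29, 2252 is in that span).
Jun 30, 2252 → Jun 30, 2253: 365 days.
Jun 30, 2253 → Jul 30, 2253: 30 days (June has 30).
Jul 30, 2253 → Aug 30, 2253: 31 days (July has 31).
Aug 30, 2253 → Sep 30, 2253: 31 days (August has 31).
Sep 30, 2253 → Oct 30, 2253: 30 days (September has 30).
Oct 30, 2253 → Nov 30, 2253: 31 days (October has 31).
Nov 30, 2253 → Dec 30, 2253: 30 days (November has 30).
Dec 30, 2253 → Jan 30, 2254: 31 days (December has 31).
Jan 30, 2254 → Feb 28, 2254: 29 days (January has 31).
Feb 28, 2254 → Mar 28, 2254: 28 days (February has 28).
Mar 28, 2254 → Apr 13, 2254: 16 days.
Total: 3209 days.

3209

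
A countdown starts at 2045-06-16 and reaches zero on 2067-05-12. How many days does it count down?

8000

Jun 16, 2045 → Jun 16, 2046: 365 days.
Jun 16, 2046 → Jun 16, 2047: 365 days.
Jun 16, 2047 → Jun 16, 2048: 366 days (Feb 29, 2048 is in that span).
Jun 16, 2048 → Jun 16, 2049: 365 days.
Jun 16, 2049 → Jun 16, 2050: 365 days.
Jun 16, 2050 → Jun 16, 2051: 365 days.
Jun 16, 2051 → Jun 16, 2052: 366 days (Feb 29, 2052 is in that span).
Jun 16, 2052 → Jun 16, 2053: 365 days.
Jun 16, 2053 → Jun 16, 2054: 365 days.
Jun 16, 2054 → Jun 16, 2055: 365 days.
Jun 16, 2055 → Jun 16, 2056: 366 days (Feb 29, 2056 is in that span).
Jun 16, 2056 → Jun 16, 2057: 365 days.
Jun 16, 2057 → Jun 16, 2058: 365 days.
Jun 16, 2058 → Jun 16, 2059: 365 days.
Jun 16, 2059 → Jun 16, 2060: 366 days (Feb 29, 2060 is in that span).
Jun 16, 2060 → Jun 16, 2061: 365 days.
Jun 16, 2061 → Jun 16, 2062: 365 days.
Jun 16, 2062 → Jun 16, 2063: 365 days.
Jun 16, 2063 → Jun 16, 2064: 366 days (Feb 29, 2064 is in that span).
Jun 16, 2064 → Jun 16, 2065: 365 days.
Jun 16, 2065 → Jun 16, 2066: 365 days.
Jun 16, 2066 → Jul 16, 2066: 30 days (June has 30).
Jul 16, 2066 → Aug 16, 2066: 31 days (July has 31).
Aug 16, 2066 → Sep 16, 2066: 31 days (August has 31).
Sep 16, 2066 → Oct 16, 2066: 30 days (September has 30).
Oct 16, 2066 → Nov 16, 2066: 31 days (October has 31).
Nov 16, 2066 → Dec 16, 2066: 30 days (November has 30).
Dec 16, 2066 → Jan 16, 2067: 31 days (December has 31).
Jan 16, 2067 → Feb 16, 2067: 31 days (January has 31).
Feb 16, 2067 → Mar 16, 2067: 28 days (February has 28).
Mar 16, 2067 → Apr 16, 2067: 31 days (March has 31).
Apr 16, 2067 → May 12, 2067: 26 days.
Total: 8000 days.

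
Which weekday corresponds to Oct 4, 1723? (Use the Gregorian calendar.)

Monday

Doomsday rule: the anchor day for the 1700s is Sunday. For year 23: 23÷12 = 1 r 11, and 11÷4 = 2, so 1+11+2 = 14.
Sunday + 14 ≡ Sunday — that's 1723's doomsday.
In October the doomsday date is Oct 10.
Oct 4 is 6 days before Oct 10; 6 mod 7 = 6, so Sunday − 6 = Monday.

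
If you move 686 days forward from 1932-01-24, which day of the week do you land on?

First find the weekday of Jan 24, 1932. Doomsday rule: the anchor day for the 1900s is Wednesday. For year 32: 32÷12 = 2 r 8, and 8÷4 = 2, so 2+8+2 = 12.
Wednesday + 12 ≡ Monday — that's 1932's doomsday.
In January the doomsday date is Jan 4 (1932 is a leap year (divisible by 4)).
Jan 24 is 20 days after Jan 4; 20 mod 7 = 6, so Monday + 6 = Sunday.
686 mod 7 = 0, so 686 days after a Sunday is Sunday + 0 = Sunday.

Sunday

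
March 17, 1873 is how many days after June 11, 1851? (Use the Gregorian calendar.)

7950

Jun 11, 1851 → Jun 11, 1852: 366 days (Feb 29, 1852 is in that span).
Jun 11, 1852 → Jun 11, 1853: 365 days.
Jun 11, 1853 → Jun 11, 1854: 365 days.
Jun 11, 1854 → Jun 11, 1855: 365 days.
Jun 11, 1855 → Jun 11, 1856: 366 days (Feb 29, 1856 is in that span).
Jun 11, 1856 → Jun 11, 1857: 365 days.
Jun 11, 1857 → Jun 11, 1858: 365 days.
Jun 11, 1858 → Jun 11, 1859: 365 days.
Jun 11, 1859 → Jun 11, 1860: 366 days (Feb 29, 1860 is in that span).
Jun 11, 1860 → Jun 11, 1861: 365 days.
Jun 11, 1861 → Jun 11, 1862: 365 days.
Jun 11, 1862 → Jun 11, 1863: 365 days.
Jun 11, 1863 → Jun 11, 1864: 366 days (Feb 29, 1864 is in that span).
Jun 11, 1864 → Jun 11, 1865: 365 days.
Jun 11, 1865 → Jun 11, 1866: 365 days.
Jun 11, 1866 → Jun 11, 1867: 365 days.
Jun 11, 1867 → Jun 11, 1868: 366 days (Feb 29, 1868 is in that span).
Jun 11, 1868 → Jun 11, 1869: 365 days.
Jun 11, 1869 → Jun 11, 1870: 365 days.
Jun 11, 1870 → Jun 11, 1871: 365 days.
Jun 11, 1871 → Jun 11, 1872: 366 days (Feb 29, 1872 is in that span).
Jun 11, 1872 → Jul 11, 1872: 30 days (June has 30).
Jul 11, 1872 → Aug 11, 1872: 31 days (July has 31).
Aug 11, 1872 → Sep 11, 1872: 31 days (August has 31).
Sep 11, 1872 → Oct 11, 1872: 30 days (September has 30).
Oct 11, 1872 → Nov 11, 1872: 31 days (October has 31).
Nov 11, 1872 → Dec 11, 1872: 30 days (November has 30).
Dec 11, 1872 → Jan 11, 1873: 31 days (December has 31).
Jan 11, 1873 → Feb 11, 1873: 31 days (January has 31).
Feb 11, 1873 → Mar 11, 1873: 28 days (February has 28).
Mar 11, 1873 → Mar 17, 1873: 6 days.
Total: 7950 days.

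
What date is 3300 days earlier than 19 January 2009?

−366 (one year; includes Feb 29, 2008) → Jan 19, 2008 (2934 left).
−365 (one year) → Jan 19, 2007 (2569 left).
−365 (one year) → Jan 19, 2006 (2204 left).
−365 (one year) → Jan 19, 2005 (1839 left).
−366 (one year; includes Feb 29, 2004) → Jan 19, 2004 (1473 left).
−365 (one year) → Jan 19, 2003 (1108 left).
−365 (one year) → Jan 19, 2002 (743 left).
−365 (one year) → Jan 19, 2001 (378 left).
−19 → Dec 31, 2000 (end of Dec, 31 days; 359 left).
−31 → Nov 30, 2000 (end of Nov, 30 days; 328 left).
−30 → Oct 31, 2000 (end of Oct, 31 days; 298 left).
−31 → Sep 30, 2000 (end of Sep, 30 days; 267 left).
−30 → Aug 31, 2000 (end of Aug, 31 days; 237 left).
−31 → Jul 31, 2000 (end of Jul, 31 days; 206 left).
−31 → Jun 30, 2000 (end of Jun, 30 days; 175 left).
−30 → May 31, 2000 (end of May, 31 days; 145 left).
−31 → Apr 30, 2000 (end of Apr, 30 days; 114 left).
−30 → Mar 31, 2000 (end of Mar, 31 days; 84 left).
−31 → Feb 29, 2000 (end of Feb, 29 days; 53 left).
−29 → Jan 31, 2000 (end of Jan, 31 days; 24 left).
−24 → Jan 7, 2000.

January 7, 2000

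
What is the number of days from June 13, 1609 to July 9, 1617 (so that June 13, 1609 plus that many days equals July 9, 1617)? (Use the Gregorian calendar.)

Jun 13, 1609 → Jun 13, 1610: 365 days.
Jun 13, 1610 → Jun 13, 1611: 365 days.
Jun 13, 1611 → Jun 13, 1612: 366 days (Feb 29, 1612 is in that span).
Jun 13, 1612 → Jun 13, 1613: 365 days.
Jun 13, 1613 → Jun 13, 1614: 365 days.
Jun 13, 1614 → Jun 13, 1615: 365 days.
Jun 13, 1615 → Jun 13, 1616: 366 days (Feb 29, 1616 is in that span).
Jun 13, 1616 → Jul 13, 1616: 30 days (June has 30).
Jul 13, 1616 → Aug 13, 1616: 31 days (July has 31).
Aug 13, 1616 → Sep 13, 1616: 31 days (August has 31).
Sep 13, 1616 → Oct 13, 1616: 30 days (September has 30).
Oct 13, 1616 → Nov 13, 1616: 31 days (October has 31).
Nov 13, 1616 → Dec 13, 1616: 30 days (November has 30).
Dec 13, 1616 → Jan 13, 1617: 31 days (December has 31).
Jan 13, 1617 → Feb 13, 1617: 31 days (January has 31).
Feb 13, 1617 → Mar 13, 1617: 28 days (February has 28).
Mar 13, 1617 → Apr 13, 1617: 31 days (March has 31).
Apr 13, 1617 → May 13, 1617: 30 days (April has 30).
May 13, 1617 → Jun 13, 1617: 31 days (May has 31).
Jun 13, 1617 → Jul 9, 1617: 26 days.
Total: 2948 days.

2948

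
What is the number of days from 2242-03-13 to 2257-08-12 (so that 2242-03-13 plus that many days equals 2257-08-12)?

Mar 13, 2242 → Mar 13, 2243: 365 days.
Mar 13, 2243 → Mar 13, 2244: 366 days (Feb 29, 2244 is in that span).
Mar 13, 2244 → Mar 13, 2245: 365 days.
Mar 13, 2245 → Mar 13, 2246: 365 days.
Mar 13, 2246 → Mar 13, 2247: 365 days.
Mar 13, 2247 → Mar 13, 2248: 366 days (Feb 29, 2248 is in that span).
Mar 13, 2248 → Mar 13, 2249: 365 days.
Mar 13, 2249 → Mar 13, 2250: 365 days.
Mar 13, 2250 → Mar 13, 2251: 365 days.
Mar 13, 2251 → Mar 13, 2252: 366 days (Feb 29, 2252 is in that span).
Mar 13, 2252 → Mar 13, 2253: 365 days.
Mar 13, 2253 → Mar 13, 2254: 365 days.
Mar 13, 2254 → Mar 13, 2255: 365 days.
Mar 13, 2255 → Mar 13, 2256: 366 days (Feb 29, 2256 is in that span).
Mar 13, 2256 → Mar 13, 2257: 365 days.
Mar 13, 2257 → Apr 13, 2257: 31 days (March has 31).
Apr 13, 2257 → May 13, 2257: 30 days (April has 30).
May 13, 2257 → Jun 13, 2257: 31 days (May has 31).
Jun 13, 2257 → Jul 13, 2257: 30 days (June has 30).
Jul 13, 2257 → Aug 12, 2257: 30 days.
Total: 5631 days.

5631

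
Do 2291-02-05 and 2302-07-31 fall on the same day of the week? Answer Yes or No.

From Feb 5, 2291 to Jul 31, 2302 is 4193 days.
4193 mod 7 = 0, so they are the same weekday.
(Feb 5, 2291 is a Thursday; Jul 31, 2302 is a Thursday.)

Yes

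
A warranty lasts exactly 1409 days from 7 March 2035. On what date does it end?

+366 (one year; includes Feb 29, 2036) → Mar 7, 2036 (1043 left).
+365 (one year) → Mar 7, 2037 (678 left).
+365 (one year) → Mar 7, 2038 (313 left).
Mar has 31 days: +25 → Apr 1, 2038 (288 left).
Apr has 30 days: +30 → May 1, 2038 (258 left).
May has 31 days: +31 → Jun 1, 2038 (227 left).
Jun has 30 days: +30 → Jul 1, 2038 (197 left).
Jul has 31 days: +31 → Aug 1, 2038 (166 left).
Aug has 31 days: +31 → Sep 1, 2038 (135 left).
Sep has 30 days: +30 → Oct 1, 2038 (105 left).
Oct has 31 days: +31 → Nov 1, 2038 (74 left).
Nov has 30 days: +30 → Dec 1, 2038 (44 left).
Dec has 31 days: +31 → Jan 1, 2039 (13 left).
+13 → Jan 14, 2039.

January 14, 2039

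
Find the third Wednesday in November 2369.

November 1, 2369 is a Saturday.
The first Wednesday is therefore November 5 (4 days later).
The third Wednesday is 5 + 2×7 = November 19.

November 19, 2369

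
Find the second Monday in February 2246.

February 9, 2246

February 1, 2246 is a Sunday.
The first Monday is therefore February 2 (1 days later).
The second Monday is 2 + 1×7 = February 9.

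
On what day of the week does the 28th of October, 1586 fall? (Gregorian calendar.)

Tuesday

Doomsday rule: the anchor day for the 1500s is Wednesday. For year 86: 86÷12 = 7 r 2, and 2÷4 = 0, so 7+2+0 = 9.
Wednesday + 9 ≡ Friday — that's 1586's doomsday.
In October the doomsday date is Oct 10.
Oct 28 is 18 days after Oct 10; 18 mod 7 = 4, so Friday + 4 = Tuesday.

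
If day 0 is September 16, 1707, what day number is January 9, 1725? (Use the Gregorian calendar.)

6325

Sep 16, 1707 → Sep 16, 1708: 366 days (Feb 29, 1708 is in that span).
Sep 16, 1708 → Sep 16, 1709: 365 days.
Sep 16, 1709 → Sep 16, 1710: 365 days.
Sep 16, 1710 → Sep 16, 1711: 365 days.
Sep 16, 1711 → Sep 16, 1712: 366 days (Feb 29, 1712 is in that span).
Sep 16, 1712 → Sep 16, 1713: 365 days.
Sep 16, 1713 → Sep 16, 1714: 365 days.
Sep 16, 1714 → Sep 16, 1715: 365 days.
Sep 16, 1715 → Sep 16, 1716: 366 days (Feb 29, 1716 is in that span).
Sep 16, 1716 → Sep 16, 1717: 365 days.
Sep 16, 1717 → Sep 16, 1718: 365 days.
Sep 16, 1718 → Sep 16, 1719: 365 days.
Sep 16, 1719 → Sep 16, 1720: 366 days (Feb 29, 1720 is in that span).
Sep 16, 1720 → Sep 16, 1721: 365 days.
Sep 16, 1721 → Sep 16, 1722: 365 days.
Sep 16, 1722 → Sep 16, 1723: 365 days.
Sep 16, 1723 → Sep 16, 1724: 366 days (Feb 29, 1724 is in that span).
Sep 16, 1724 → Oct 16, 1724: 30 days (September has 30).
Oct 16, 1724 → Nov 16, 1724: 31 days (October has 31).
Nov 16, 1724 → Dec 16, 1724: 30 days (November has 30).
Dec 16, 1724 → Jan 9, 1725: 24 days.
Total: 6325 days.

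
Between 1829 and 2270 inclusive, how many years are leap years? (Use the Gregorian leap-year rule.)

Multiples of 4 in [1829,2270]: 110.
Of those, multiples of 100: 4 (not leap unless ÷400).
Multiples of 400: 1.
Leap years = 110 − 4 + 1 = 107.

107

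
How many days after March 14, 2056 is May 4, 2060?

1512

Mar 14, 2056 → Mar 14, 2057: 365 days.
Mar 14, 2057 → Mar 14, 2058: 365 days.
Mar 14, 2058 → Mar 14, 2059: 365 days.
Mar 14, 2059 → Mar 14, 2060: 366 days (Feb 29, 2060 is in that span).
Mar 14, 2060 → Apr 14, 2060: 31 days (March has 31).
Apr 14, 2060 → May 4, 2060: 20 days.
Total: 1512 days.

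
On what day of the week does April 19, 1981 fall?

Doomsday rule: the anchor day for the 1900s is Wednesday. For year 81: 81÷12 = 6 r 9, and 9÷4 = 2, so 6+9+2 = 17.
Wednesday + 17 ≡ Saturday — that's 1981's doomsday.
In April the doomsday date is Apr 4.
Apr 19 is 15 days after Apr 4; 15 mod 7 = 1, so Saturday + 1 = Sunday.

Sunday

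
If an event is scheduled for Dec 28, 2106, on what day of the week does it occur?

Tuesday

Doomsday rule: the anchor day for the 2100s is Sunday. For year 06: 6÷12 = 0 r 6, and 6÷4 = 1, so 0+6+1 = 7.
Sunday + 7 ≡ Sunday — that's 2106's doomsday.
In December the doomsday date is Dec 12.
Dec 28 is 16 days after Dec 12; 16 mod 7 = 2, so Sunday + 2 = Tuesday.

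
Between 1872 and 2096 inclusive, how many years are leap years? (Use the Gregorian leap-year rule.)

Multiples of 4 in [1872,2096]: 57.
Of those, multiples of 100: 2 (not leap unless ÷400).
Multiples of 400: 1.
Leap years = 57 − 2 + 1 = 56.

56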